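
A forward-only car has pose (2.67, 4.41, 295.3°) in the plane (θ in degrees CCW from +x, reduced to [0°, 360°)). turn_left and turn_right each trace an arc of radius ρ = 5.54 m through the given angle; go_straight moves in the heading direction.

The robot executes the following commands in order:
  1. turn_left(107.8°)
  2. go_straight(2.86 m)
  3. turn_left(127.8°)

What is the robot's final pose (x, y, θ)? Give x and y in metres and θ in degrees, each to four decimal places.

set_pose: (x, y, θ) = (2.6700, 4.4100, 295.3000°), ρ = 5.54
turn_left(107.8°): centre at ρ to the left, rotate +107.8° → (11.4640, 2.7325, 403.1000° ≡ 43.1000°)
go_straight(2.86): x += 2.86·cos θ, y += 2.86·sin θ → (13.5522, 4.6866, 43.1000°)
turn_left(127.8°): centre at ρ to the left, rotate +127.8° → (10.6431, 14.2020, 170.9000°)

(10.6431, 14.2020, 170.9000°)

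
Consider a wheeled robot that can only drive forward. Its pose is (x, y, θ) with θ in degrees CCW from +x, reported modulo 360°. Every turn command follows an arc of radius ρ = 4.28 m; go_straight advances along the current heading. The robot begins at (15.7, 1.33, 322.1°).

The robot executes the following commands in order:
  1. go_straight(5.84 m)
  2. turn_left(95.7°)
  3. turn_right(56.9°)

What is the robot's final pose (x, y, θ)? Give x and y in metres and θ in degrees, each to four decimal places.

(30.1136, 0.8379, 0.9000°)

set_pose: (x, y, θ) = (15.7000, 1.3300, 322.1000°), ρ = 4.28
go_straight(5.84): x += 5.84·cos θ, y += 5.84·sin θ → (20.3083, -2.2574, 322.1000°)
turn_left(95.7°): centre at ρ to the left, rotate +95.7° → (26.5591, -1.1609, 417.8000° ≡ 57.8000°)
turn_right(56.9°): centre at ρ to the right, rotate −56.9° → (30.1136, 0.8379, 0.9000°)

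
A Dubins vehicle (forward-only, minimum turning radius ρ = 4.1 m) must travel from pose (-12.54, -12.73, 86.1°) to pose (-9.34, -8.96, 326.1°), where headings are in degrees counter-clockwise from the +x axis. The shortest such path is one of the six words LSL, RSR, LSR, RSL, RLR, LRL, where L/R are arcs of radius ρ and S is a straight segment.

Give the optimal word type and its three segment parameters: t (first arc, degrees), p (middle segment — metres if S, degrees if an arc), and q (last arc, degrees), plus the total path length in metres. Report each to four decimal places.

LRL: t = 83.6311°, p = 267.9657°, q = 64.3346°, L = 29.7634 m

Let ψ = atan2(Δy, Δx) = atan2(3.77, 3.20) = 49.6752° be the start→goal bearing.
Normalize: d = |goal − start| / ρ = 4.944987/4.1 = 1.206094, α = (θ_start − ψ) mod 360° = 36.4248° = 0.635733 rad, β = (θ_goal − ψ) mod 360° = 276.4248° = 4.824523 rad.
Common terms: sin α = 0.593767, cos α = 0.804637, sin β = -0.993720, cos β = 0.111899, cos(α−β) = -0.500000, d² = 1.454664. Work in radians in the unit-radius frame; every candidate has L = ρ·(t + p + q).
LSL: p² = 2 + d² − 2cos(α−β) + 2d(sin α − sin β) = 8.283982; p = √p² = 2.878191; φ = atan2(cos β − cos α, d + sin α − sin β) = -0.243072 rad; t = (φ − α) mod 2π = 5.404381 rad, q = (β − φ) mod 2π = 5.067595 rad → L = 4.1·(5.404381 + 2.878191 + 5.067595) = 4.1·13.350166 = 54.735682 m
RSR: p² = 2 + d² − 2cos(α−β) + 2d(sin β − sin α) = 0.625345; p = √p² = 0.790788; φ = atan2(cos α − cos β, d − sin α + sin β) = 2.074068 rad; t = (α − φ) mod 2π = 4.844850 rad, q = (φ − β) mod 2π = 3.532730 rad → L = 4.1·(4.844850 + 0.790788 + 3.532730) = 4.1·9.168368 = 37.590310 m
LSR: p² = d² − 2 + 2cos(α−β) + 2d(sin α + sin β) = -2.510096 < 0 → infeasible
RSL: p² = d² − 2 + 2cos(α−β) − 2d(sin α + sin β) = -0.580576 < 0 → infeasible
RLR: c = (6 − d² + 2cos(α−β) + 2d(sin α − sin β))/8 = 0.921832; p = 2π − arccos c = 5.885169 rad; φ = atan2(cos α − cos β, d − sin α + sin β) = 2.074068 rad; t = (α − φ + p/2) mod 2π = 1.504249 rad, q = (α − β − t + p) mod 2π = 0.192130 rad → L = 4.1·(1.504249 + 5.885169 + 0.192130) = 4.1·7.581549 = 31.084349 m
LRL: c = (6 − d² + 2cos(α−β) − 2d(sin α − sin β))/8 = -0.035498; p = 2π − arccos c = 4.676884 rad; φ = atan2(cos β − cos α, d + sin α − sin β) = -0.243072 rad; t = (φ − α + p/2) mod 2π = 1.459637 rad, q = (β − α − t + p) mod 2π = 1.122851 rad → L = 4.1·(1.459637 + 4.676884 + 1.122851) = 4.1·7.259372 = 29.763427 m
Shortest: LRL with L = 29.763427 m ≈ 29.7634 m
Convert LRL to answer units (arcs ×180/π): t = 1.459637·180/π = 83.6311°, p = 4.676884·180/π = 267.9657°, q = 1.122851·180/π = 64.3346°, L = 29.7634 m.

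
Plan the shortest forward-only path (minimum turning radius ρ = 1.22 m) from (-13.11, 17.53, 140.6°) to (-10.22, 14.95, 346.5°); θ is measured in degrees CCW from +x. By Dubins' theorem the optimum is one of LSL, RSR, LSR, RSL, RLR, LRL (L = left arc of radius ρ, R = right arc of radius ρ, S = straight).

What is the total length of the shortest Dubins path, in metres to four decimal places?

Let ψ = atan2(Δy, Δx) = atan2(-2.58, 2.89) = -41.7564° be the start→goal bearing.
Normalize: d = |goal − start| / ρ = 3.874081/1.22 = 3.175476, α = (θ_start − ψ) mod 360° = 182.3564° = 3.182719 rad, β = (θ_goal − ψ) mod 360° = 28.2564° = 0.493167 rad.
Common terms: sin α = -0.041115, cos α = -0.999154, sin β = 0.473417, cos β = 0.880838, cos(α−β) = -0.899558, d² = 10.083647. Work in radians in the unit-radius frame; every candidate has L = ρ·(t + p + q).
LSL: p² = 2 + d² − 2cos(α−β) + 2d(sin α − sin β) = 10.614994; p = √p² = 3.258066; φ = atan2(cos β − cos α, d + sin α − sin β) = 0.615084 rad; t = (φ − α) mod 2π = 3.715550 rad, q = (β − φ) mod 2π = 6.161268 rad → L = 1.22·(3.715550 + 3.258066 + 6.161268) = 1.22·13.134884 = 16.024559 m
RSR: p² = 2 + d² − 2cos(α−β) + 2d(sin β − sin α) = 17.150531; p = √p² = 4.141320; φ = atan2(cos α − cos β, d − sin α + sin β) = -0.471204 rad; t = (α − φ) mod 2π = 3.653923 rad, q = (φ − β) mod 2π = 5.318814 rad → L = 1.22·(3.653923 + 4.141320 + 5.318814) = 1.22·13.114058 = 15.999150 m
LSR: p² = d² − 2 + 2cos(α−β) + 2d(sin α + sin β) = 9.030066; p = √p² = 3.005007; φ = atan2(−cos α − cos β, d + sin α + sin β) − atan2(−2, p) = 0.620016 rad; t = (φ − α) mod 2π = 3.720483 rad, q = (φ − β) mod 2π = 0.126850 rad → L = 1.22·(3.720483 + 3.005007 + 0.126850) = 1.22·6.852339 = 8.359854 m
RSL: p² = d² − 2 + 2cos(α−β) − 2d(sin α + sin β) = 3.538997; p = √p² = 1.881222; φ = atan2(cos α + cos β, d − sin α − sin β) − atan2(2, p) = -0.859096 rad; t = (α − φ) mod 2π = 4.041815 rad, q = (β − φ) mod 2π = 1.352263 rad → L = 1.22·(4.041815 + 1.881222 + 1.352263) = 1.22·7.275300 = 8.875866 m
RLR: c = (6 − d² + 2cos(α−β) + 2d(sin α − sin β))/8 = -1.143816, |c| > 1 → infeasible
LRL: c = (6 − d² + 2cos(α−β) − 2d(sin α − sin β))/8 = -0.326874; p = 2π − arccos c = 4.379395 rad; φ = atan2(cos β − cos α, d + sin α − sin β) = 0.615084 rad; t = (φ − α + p/2) mod 2π = 5.905248 rad, q = (β − α − t + p) mod 2π = 2.067780 rad → L = 1.22·(5.905248 + 4.379395 + 2.067780) = 1.22·12.352422 = 15.069955 m
Shortest: LSR with L = 8.359854 m ≈ 8.3599 m

8.3599 m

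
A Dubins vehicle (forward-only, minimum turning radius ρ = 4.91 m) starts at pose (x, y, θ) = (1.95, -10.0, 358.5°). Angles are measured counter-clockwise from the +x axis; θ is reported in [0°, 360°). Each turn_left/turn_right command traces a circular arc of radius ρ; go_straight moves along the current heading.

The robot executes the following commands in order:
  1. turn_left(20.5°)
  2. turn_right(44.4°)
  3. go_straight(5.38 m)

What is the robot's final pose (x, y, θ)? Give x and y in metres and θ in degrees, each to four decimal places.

(12.2416, -12.2490, 334.6000°)

set_pose: (x, y, θ) = (1.9500, -10.0000, 358.5000°), ρ = 4.91
turn_left(20.5°): centre at ρ to the left, rotate +20.5° → (3.6771, -9.7342, 379.0000° ≡ 19.0000°)
turn_right(44.4°): centre at ρ to the right, rotate −44.4° → (7.3817, -9.9413, -25.4000° ≡ 334.6000°)
go_straight(5.38): x += 5.38·cos θ, y += 5.38·sin θ → (12.2416, -12.2490, 334.6000°)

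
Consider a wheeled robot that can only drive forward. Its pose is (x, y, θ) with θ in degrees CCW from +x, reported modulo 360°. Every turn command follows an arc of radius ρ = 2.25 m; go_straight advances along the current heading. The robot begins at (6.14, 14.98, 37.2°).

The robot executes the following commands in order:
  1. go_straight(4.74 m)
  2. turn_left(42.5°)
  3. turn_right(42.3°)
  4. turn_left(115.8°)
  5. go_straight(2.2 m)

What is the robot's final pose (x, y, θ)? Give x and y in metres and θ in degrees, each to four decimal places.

(9.3003, 25.4085, 153.2000°)

set_pose: (x, y, θ) = (6.1400, 14.9800, 37.2000°), ρ = 2.25
go_straight(4.74): x += 4.74·cos θ, y += 4.74·sin θ → (9.9156, 17.8458, 37.2000°)
turn_left(42.5°): centre at ρ to the left, rotate +42.5° → (10.7689, 19.2357, 79.7000°)
turn_right(42.3°): centre at ρ to the right, rotate −42.3° → (11.6161, 20.6208, 37.4000°)
turn_left(115.8°): centre at ρ to the left, rotate +115.8° → (11.2640, 24.4166, 153.2000°)
go_straight(2.2): x += 2.2·cos θ, y += 2.2·sin θ → (9.3003, 25.4085, 153.2000°)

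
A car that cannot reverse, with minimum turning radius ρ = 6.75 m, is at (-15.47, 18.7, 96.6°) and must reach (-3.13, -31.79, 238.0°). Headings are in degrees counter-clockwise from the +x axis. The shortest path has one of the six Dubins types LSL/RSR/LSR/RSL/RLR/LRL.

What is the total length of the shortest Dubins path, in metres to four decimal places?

73.4422 m

Let ψ = atan2(Δy, Δx) = atan2(-50.49, 12.34) = -76.2659° be the start→goal bearing.
Normalize: d = |goal − start| / ρ = 51.976107/6.75 = 7.700164, α = (θ_start − ψ) mod 360° = 172.8659° = 3.017079 rad, β = (θ_goal − ψ) mod 360° = 314.2659° = 5.484974 rad.
Common terms: sin α = 0.124193, cos α = -0.992258, sin β = -0.716109, cos β = 0.697989, cos(α−β) = -0.781520, d² = 59.292526. Work in radians in the unit-radius frame; every candidate has L = ρ·(t + p + q).
LSL: p² = 2 + d² − 2cos(α−β) + 2d(sin α − sin β) = 75.796479; p = √p² = 8.706117; φ = atan2(cos β − cos α, d + sin α − sin β) = 0.195386 rad; t = (φ − α) mod 2π = 3.461492 rad, q = (β − φ) mod 2π = 5.289589 rad → L = 6.75·(3.461492 + 8.706117 + 5.289589) = 6.75·17.457198 = 117.836088 m
RSR: p² = 2 + d² − 2cos(α−β) + 2d(sin β − sin α) = 49.914654; p = √p² = 7.065030; φ = atan2(cos α − cos β, d − sin α + sin β) = -0.241584 rad; t = (α − φ) mod 2π = 3.258663 rad, q = (φ − β) mod 2π = 0.556627 rad → L = 6.75·(3.258663 + 7.065030 + 0.556627) = 6.75·10.880320 = 73.442161 m
LSR: p² = d² − 2 + 2cos(α−β) + 2d(sin α + sin β) = 46.613783; p = √p² = 6.827429; φ = atan2(−cos α − cos β, d + sin α + sin β) − atan2(−2, p) = 0.326338 rad; t = (φ − α) mod 2π = 3.592445 rad, q = (φ − β) mod 2π = 1.124549 rad → L = 6.75·(3.592445 + 6.827429 + 1.124549) = 6.75·11.544423 = 77.924855 m
RSL: p² = d² − 2 + 2cos(α−β) − 2d(sin α + sin β) = 64.845187; p = √p² = 8.052651; φ = atan2(cos α + cos β, d − sin α − sin β) − atan2(2, p) = -0.278913 rad; t = (α − φ) mod 2π = 3.295991 rad, q = (β − φ) mod 2π = 5.763887 rad → L = 6.75·(3.295991 + 8.052651 + 5.763887) = 6.75·17.112529 = 115.509573 m
RLR: c = (6 − d² + 2cos(α−β) + 2d(sin α − sin β))/8 = -5.239332, |c| > 1 → infeasible
LRL: c = (6 − d² + 2cos(α−β) − 2d(sin α − sin β))/8 = -8.474560, |c| > 1 → infeasible
Shortest: RSR with L = 73.442161 m ≈ 73.4422 m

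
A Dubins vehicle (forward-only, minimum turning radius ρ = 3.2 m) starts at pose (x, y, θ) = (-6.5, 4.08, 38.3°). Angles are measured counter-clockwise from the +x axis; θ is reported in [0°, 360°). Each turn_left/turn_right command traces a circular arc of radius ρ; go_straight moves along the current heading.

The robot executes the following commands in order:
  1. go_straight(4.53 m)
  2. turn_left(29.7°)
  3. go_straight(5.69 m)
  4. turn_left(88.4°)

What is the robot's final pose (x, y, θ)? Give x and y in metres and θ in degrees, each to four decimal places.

set_pose: (x, y, θ) = (-6.5000, 4.0800, 38.3000°), ρ = 3.2
go_straight(4.53): x += 4.53·cos θ, y += 4.53·sin θ → (-2.9450, 6.8876, 38.3000°)
turn_left(29.7°): centre at ρ to the left, rotate +29.7° → (-1.9613, 8.2001, 68.0000°)
go_straight(5.69): x += 5.69·cos θ, y += 5.69·sin θ → (0.1702, 13.4758, 68.0000°)
turn_left(88.4°): centre at ρ to the left, rotate +88.4° → (-1.5156, 17.6069, 156.4000°)

(-1.5156, 17.6069, 156.4000°)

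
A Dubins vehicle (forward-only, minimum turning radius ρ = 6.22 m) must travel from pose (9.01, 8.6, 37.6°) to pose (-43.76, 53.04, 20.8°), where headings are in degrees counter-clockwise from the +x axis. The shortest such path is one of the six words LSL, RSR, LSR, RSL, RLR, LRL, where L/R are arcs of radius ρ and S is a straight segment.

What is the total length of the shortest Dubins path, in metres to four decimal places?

Let ψ = atan2(Δy, Δx) = atan2(44.44, -52.77) = 139.8978° be the start→goal bearing.
Normalize: d = |goal − start| / ρ = 68.989756/6.22 = 11.091601, α = (θ_start − ψ) mod 360° = 257.7022° = 4.497753 rad, β = (θ_goal − ψ) mod 360° = 240.9022° = 4.204537 rad.
Common terms: sin α = -0.977054, cos α = -0.212992, sin β = -0.873791, cos β = -0.486301, cos(α−β) = 0.957319, d² = 123.023607. Work in radians in the unit-radius frame; every candidate has L = ρ·(t + p + q).
LSL: p² = 2 + d² − 2cos(α−β) + 2d(sin α − sin β) = 120.818272; p = √p² = 10.991737; φ = atan2(cos β − cos α, d + sin α − sin β) = -0.024868 rad; t = (φ − α) mod 2π = 1.760565 rad, q = (β − φ) mod 2π = 4.229405 rad → L = 6.22·(1.760565 + 10.991737 + 4.229405) = 6.22·16.981707 = 105.626214 m
RSR: p² = 2 + d² − 2cos(α−β) + 2d(sin β − sin α) = 125.399664; p = √p² = 11.198199; φ = atan2(cos α − cos β, d − sin α + sin β) = 0.024409 rad; t = (α − φ) mod 2π = 4.473344 rad, q = (φ − β) mod 2π = 2.103057 rad → L = 6.22·(4.473344 + 11.198199 + 2.103057) = 6.22·17.774600 = 110.558010 m
LSR: p² = d² − 2 + 2cos(α−β) + 2d(sin α + sin β) = 81.880574; p = √p² = 9.048789; φ = atan2(−cos α − cos β, d + sin α + sin β) − atan2(−2, p) = 0.293058 rad; t = (φ − α) mod 2π = 2.078490 rad, q = (φ − β) mod 2π = 2.371706 rad → L = 6.22·(2.078490 + 9.048789 + 2.371706) = 6.22·13.498985 = 83.963685 m
RSL: p² = d² − 2 + 2cos(α−β) − 2d(sin α + sin β) = 163.995917; p = √p² = 12.806089; φ = atan2(cos α + cos β, d − sin α − sin β) − atan2(2, p) = -0.208903 rad; t = (α − φ) mod 2π = 4.706655 rad, q = (β − φ) mod 2π = 4.413440 rad → L = 6.22·(4.706655 + 12.806089 + 4.413440) = 6.22·21.926185 = 136.380868 m
RLR: c = (6 − d² + 2cos(α−β) + 2d(sin α − sin β))/8 = -14.674958, |c| > 1 → infeasible
LRL: c = (6 − d² + 2cos(α−β) − 2d(sin α − sin β))/8 = -14.102284, |c| > 1 → infeasible
Shortest: LSR with L = 83.963685 m ≈ 83.9637 m

83.9637 m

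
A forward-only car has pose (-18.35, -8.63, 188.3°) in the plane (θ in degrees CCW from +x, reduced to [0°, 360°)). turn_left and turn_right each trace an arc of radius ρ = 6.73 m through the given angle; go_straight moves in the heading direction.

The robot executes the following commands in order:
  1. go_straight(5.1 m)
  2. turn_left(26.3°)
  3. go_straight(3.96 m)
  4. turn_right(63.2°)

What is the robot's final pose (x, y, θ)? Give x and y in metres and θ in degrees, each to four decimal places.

set_pose: (x, y, θ) = (-18.3500, -8.6300, 188.3000°), ρ = 6.73
go_straight(5.1): x += 5.1·cos θ, y += 5.1·sin θ → (-23.3966, -9.3662, 188.3000°)
turn_left(26.3°): centre at ρ to the left, rotate +26.3° → (-26.2467, -10.4860, 214.6000°)
go_straight(3.96): x += 3.96·cos θ, y += 3.96·sin θ → (-29.5063, -12.7347, 214.6000°)
turn_right(63.2°): centre at ρ to the right, rotate −63.2° → (-36.5495, -13.1038, 151.4000°)

(-36.5495, -13.1038, 151.4000°)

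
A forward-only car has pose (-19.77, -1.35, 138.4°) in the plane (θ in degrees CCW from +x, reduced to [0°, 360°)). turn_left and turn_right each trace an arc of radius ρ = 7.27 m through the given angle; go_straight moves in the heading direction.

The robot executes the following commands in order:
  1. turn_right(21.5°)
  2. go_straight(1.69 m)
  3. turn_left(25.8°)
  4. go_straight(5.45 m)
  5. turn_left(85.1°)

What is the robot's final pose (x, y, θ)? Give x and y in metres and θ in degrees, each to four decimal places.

(-38.3956, 7.2013, 227.8000°)

set_pose: (x, y, θ) = (-19.7700, -1.3500, 138.4000°), ρ = 7.27
turn_right(21.5°): centre at ρ to the right, rotate −21.5° → (-21.4266, 0.7973, 116.9000°)
go_straight(1.69): x += 1.69·cos θ, y += 1.69·sin θ → (-22.1912, 2.3044, 116.9000°)
turn_left(25.8°): centre at ρ to the left, rotate +25.8° → (-24.2691, 4.7983, 142.7000°)
go_straight(5.45): x += 5.45·cos θ, y += 5.45·sin θ → (-28.6044, 8.1010, 142.7000°)
turn_left(85.1°): centre at ρ to the left, rotate +85.1° → (-38.3956, 7.2013, 227.8000°)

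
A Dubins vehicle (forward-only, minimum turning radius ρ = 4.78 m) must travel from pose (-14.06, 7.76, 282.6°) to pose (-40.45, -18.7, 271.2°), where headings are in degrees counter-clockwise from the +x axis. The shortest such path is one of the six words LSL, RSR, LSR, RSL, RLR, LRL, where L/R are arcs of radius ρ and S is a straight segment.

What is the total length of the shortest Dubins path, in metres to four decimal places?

38.7683 m

Let ψ = atan2(Δy, Δx) = atan2(-26.46, -26.39) = -134.9241° be the start→goal bearing.
Normalize: d = |goal − start| / ρ = 37.370626/4.78 = 7.818123, α = (θ_start − ψ) mod 360° = 57.5241° = 1.003985 rad, β = (θ_goal − ψ) mod 360° = 46.1241° = 0.805018 rad.
Common terms: sin α = 0.843617, cos α = 0.536945, sin β = 0.720843, cos β = 0.693099, cos(α−β) = 0.980271, d² = 61.123041. Work in radians in the unit-radius frame; every candidate has L = ρ·(t + p + q).
LSL: p² = 2 + d² − 2cos(α−β) + 2d(sin α − sin β) = 63.082233; p = √p² = 7.942432; φ = atan2(cos β − cos α, d + sin α − sin β) = 0.019662 rad; t = (φ − α) mod 2π = 5.298862 rad, q = (β − φ) mod 2π = 0.785356 rad → L = 4.78·(5.298862 + 7.942432 + 0.785356) = 4.78·14.026650 = 67.047388 m
RSR: p² = 2 + d² − 2cos(α−β) + 2d(sin β − sin α) = 59.242765; p = √p² = 7.696932; φ = atan2(cos α − cos β, d − sin α + sin β) = -0.020289 rad; t = (α − φ) mod 2π = 1.024274 rad, q = (φ − β) mod 2π = 5.457878 rad → L = 4.78·(1.024274 + 7.696932 + 5.457878) = 4.78·14.179085 = 67.776026 m
LSR: p² = d² − 2 + 2cos(α−β) + 2d(sin α + sin β) = 85.545869; p = √p² = 9.249101; φ = atan2(−cos α − cos β, d + sin α + sin β) − atan2(−2, p) = 0.082603 rad; t = (φ − α) mod 2π = 5.361803 rad, q = (φ − β) mod 2π = 5.560771 rad → L = 4.78·(5.361803 + 9.249101 + 5.560771) = 4.78·20.171675 = 96.420608 m
RSL: p² = d² − 2 + 2cos(α−β) − 2d(sin α + sin β) = 36.621298; p = √p² = 6.051553; φ = atan2(cos α + cos β, d − sin α − sin β) − atan2(2, p) = -0.124980 rad; t = (α − φ) mod 2π = 1.128965 rad, q = (β − φ) mod 2π = 0.929998 rad → L = 4.78·(1.128965 + 6.051553 + 0.929998) = 4.78·8.110517 = 38.768269 m
RLR: c = (6 − d² + 2cos(α−β) + 2d(sin α − sin β))/8 = -6.405346, |c| > 1 → infeasible
LRL: c = (6 − d² + 2cos(α−β) − 2d(sin α − sin β))/8 = -6.885279, |c| > 1 → infeasible
Shortest: RSL with L = 38.768269 m ≈ 38.7683 m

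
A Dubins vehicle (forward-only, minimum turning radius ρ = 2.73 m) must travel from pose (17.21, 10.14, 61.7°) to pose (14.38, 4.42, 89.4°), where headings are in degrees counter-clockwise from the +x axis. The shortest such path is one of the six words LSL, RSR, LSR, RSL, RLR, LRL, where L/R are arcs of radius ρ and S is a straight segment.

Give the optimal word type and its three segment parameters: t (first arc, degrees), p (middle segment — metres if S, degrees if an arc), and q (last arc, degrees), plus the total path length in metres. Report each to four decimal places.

Let ψ = atan2(Δy, Δx) = atan2(-5.72, -2.83) = -116.3241° be the start→goal bearing.
Normalize: d = |goal − start| / ρ = 6.381794/2.73 = 2.337654, α = (θ_start − ψ) mod 360° = 178.0241° = 3.107107 rad, β = (θ_goal − ψ) mod 360° = 205.7241° = 3.590564 rad.
Common terms: sin α = 0.034478, cos α = -0.999405, sin β = -0.434039, cos β = -0.900894, cos(α−β) = 0.885394, d² = 5.464625. Work in radians in the unit-radius frame; every candidate has L = ρ·(t + p + q).
LSL: p² = 2 + d² − 2cos(α−β) + 2d(sin α − sin β) = 7.884299; p = √p² = 2.807899; φ = atan2(cos β − cos α, d + sin α − sin β) = 0.035091 rad; t = (φ − α) mod 2π = 3.211169 rad, q = (β − φ) mod 2π = 3.555473 rad → L = 2.73·(3.211169 + 2.807899 + 3.555473) = 2.73·9.574541 = 26.138497 m
RSR: p² = 2 + d² − 2cos(α−β) + 2d(sin β − sin α) = 3.503376; p = √p² = 1.871731; φ = atan2(cos α − cos β, d − sin α + sin β) = -0.052655 rad; t = (α − φ) mod 2π = 3.159763 rad, q = (φ − β) mod 2π = 2.639966 rad → L = 2.73·(3.159763 + 1.871731 + 2.639966) = 2.73·7.671460 = 20.943085 m
LSR: p² = d² − 2 + 2cos(α−β) + 2d(sin α + sin β) = 3.367344; p = √p² = 1.835032; φ = atan2(−cos α − cos β, d + sin α + sin β) − atan2(−2, p) = 1.603940 rad; t = (φ − α) mod 2π = 4.780018 rad, q = (φ − β) mod 2π = 4.296562 rad → L = 2.73·(4.780018 + 1.835032 + 4.296562) = 2.73·10.911612 = 29.788700 m
RSL: p² = d² − 2 + 2cos(α−β) − 2d(sin α + sin β) = 7.103480; p = √p² = 2.665235; φ = atan2(cos α + cos β, d − sin α − sin β) − atan2(2, p) = -1.250613 rad; t = (α − φ) mod 2π = 4.357720 rad, q = (β − φ) mod 2π = 4.841176 rad → L = 2.73·(4.357720 + 2.665235 + 4.841176) = 2.73·11.864132 = 32.389079 m
RLR: c = (6 − d² + 2cos(α−β) + 2d(sin α − sin β))/8 = 0.562078; p = 2π − arccos c = 5.309285 rad; φ = atan2(cos α − cos β, d − sin α + sin β) = -0.052655 rad; t = (α − φ + p/2) mod 2π = 5.814405 rad, q = (α − β − t + p) mod 2π = 5.294609 rad → L = 2.73·(5.814405 + 5.309285 + 5.294609) = 2.73·16.418299 = 44.821957 m
LRL: c = (6 − d² + 2cos(α−β) − 2d(sin α − sin β))/8 = 0.014463; p = 2π − arccos c = 4.726852 rad; φ = atan2(cos β − cos α, d + sin α − sin β) = 0.035091 rad; t = (φ − α + p/2) mod 2π = 5.574595 rad, q = (β − α − t + p) mod 2π = 5.918899 rad → L = 2.73·(5.574595 + 4.726852 + 5.918899) = 2.73·16.220346 = 44.281544 m
Shortest: RSR with L = 20.943085 m ≈ 20.9431 m
Convert RSR to answer units (arcs ×180/π): t = 3.159763·180/π = 181.0411°, p = ρ·p = 2.73·1.871731 = 5.1098 m, q = 2.639966·180/π = 151.2589°, L = 20.9431 m.

RSR: t = 181.0411°, p = 5.1098 m, q = 151.2589°, L = 20.9431 m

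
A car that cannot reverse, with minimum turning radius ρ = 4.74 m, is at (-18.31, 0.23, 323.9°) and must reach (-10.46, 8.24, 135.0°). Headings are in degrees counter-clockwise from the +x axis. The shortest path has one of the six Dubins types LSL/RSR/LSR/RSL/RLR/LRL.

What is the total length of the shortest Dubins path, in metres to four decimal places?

Let ψ = atan2(Δy, Δx) = atan2(8.01, 7.85) = 45.5780° be the start→goal bearing.
Normalize: d = |goal − start| / ρ = 11.215284/4.74 = 2.366094, α = (θ_start − ψ) mod 360° = 278.3220° = 4.857635 rad, β = (θ_goal − ψ) mod 360° = 89.4220° = 1.560708 rad.
Common terms: sin α = -0.989470, cos α = 0.144736, sin β = 0.999949, cos β = 0.010088, cos(α−β) = -0.987960, d² = 5.598399. Work in radians in the unit-radius frame; every candidate has L = ρ·(t + p + q).
LSL: p² = 2 + d² − 2cos(α−β) + 2d(sin α − sin β) = 0.160014; p = √p² = 0.400017; φ = atan2(cos β − cos α, d + sin α − sin β) = -0.343311 rad; t = (φ − α) mod 2π = 1.082239 rad, q = (β − φ) mod 2π = 1.904019 rad → L = 4.74·(1.082239 + 0.400017 + 1.904019) = 4.74·3.386276 = 16.050946 m
RSR: p² = 2 + d² − 2cos(α−β) + 2d(sin β − sin α) = 18.988625; p = √p² = 4.357594; φ = atan2(cos α − cos β, d − sin α + sin β) = 0.030905 rad; t = (α − φ) mod 2π = 4.826731 rad, q = (φ − β) mod 2π = 4.753382 rad → L = 4.74·(4.826731 + 4.357594 + 4.753382) = 4.74·13.937706 = 66.064727 m
LSR: p² = d² − 2 + 2cos(α−β) + 2d(sin α + sin β) = 1.672068; p = √p² = 1.293085; φ = atan2(−cos α − cos β, d + sin α + sin β) − atan2(−2, p) = 0.931802 rad; t = (φ − α) mod 2π = 2.357352 rad, q = (φ − β) mod 2π = 5.654279 rad → L = 4.74·(2.357352 + 1.293085 + 5.654279) = 4.74·9.304715 = 44.104348 m
RSL: p² = d² − 2 + 2cos(α−β) − 2d(sin α + sin β) = 1.572892; p = √p² = 1.254150; φ = atan2(cos α + cos β, d − sin α − sin β) − atan2(2, p) = -0.945075 rad; t = (α − φ) mod 2π = 5.802711 rad, q = (β − φ) mod 2π = 2.505784 rad → L = 4.74·(5.802711 + 1.254150 + 2.505784) = 4.74·9.562644 = 45.326933 m
RLR: c = (6 − d² + 2cos(α−β) + 2d(sin α − sin β))/8 = -1.373578, |c| > 1 → infeasible
LRL: c = (6 − d² + 2cos(α−β) − 2d(sin α − sin β))/8 = 0.979998; p = 2π − arccos c = 6.082842 rad; φ = atan2(cos β − cos α, d + sin α − sin β) = -0.343311 rad; t = (φ − α + p/2) mod 2π = 4.123660 rad, q = (β − α − t + p) mod 2π = 4.945440 rad → L = 4.74·(4.123660 + 6.082842 + 4.945440) = 4.74·15.151942 = 71.820205 m
Shortest: LSL with L = 16.050946 m ≈ 16.0509 m

16.0509 m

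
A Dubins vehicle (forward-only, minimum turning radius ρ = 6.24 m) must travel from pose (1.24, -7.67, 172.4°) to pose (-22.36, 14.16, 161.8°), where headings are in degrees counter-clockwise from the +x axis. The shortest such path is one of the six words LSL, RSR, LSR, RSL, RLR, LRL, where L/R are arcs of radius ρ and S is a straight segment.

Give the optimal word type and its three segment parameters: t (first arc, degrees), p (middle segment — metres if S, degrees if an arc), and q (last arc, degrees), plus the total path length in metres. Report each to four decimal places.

Let ψ = atan2(Δy, Δx) = atan2(21.83, -23.60) = 137.2312° be the start→goal bearing.
Normalize: d = |goal − start| / ρ = 32.148233/6.24 = 5.151960, α = (θ_start − ψ) mod 360° = 35.1688° = 0.613812 rad, β = (θ_goal − ψ) mod 360° = 24.5688° = 0.428807 rad.
Common terms: sin α = 0.575988, cos α = 0.817458, sin β = 0.415786, cos β = 0.909462, cos(α−β) = 0.982935, d² = 26.542697. Work in radians in the unit-radius frame; every candidate has L = ρ·(t + p + q).
LSL: p² = 2 + d² − 2cos(α−β) + 2d(sin α − sin β) = 28.227531; p = √p² = 5.312959; φ = atan2(cos β − cos α, d + sin α − sin β) = 0.017318 rad; t = (φ − α) mod 2π = 5.686691 rad, q = (β − φ) mod 2π = 0.411489 rad → L = 6.24·(5.686691 + 5.312959 + 0.411489) = 6.24·11.411139 = 71.205508 m
RSR: p² = 2 + d² − 2cos(α−β) + 2d(sin β − sin α) = 24.926121; p = √p² = 4.992607; φ = atan2(cos α − cos β, d − sin α + sin β) = -0.018429 rad; t = (α − φ) mod 2π = 0.632241 rad, q = (φ − β) mod 2π = 5.835949 rad → L = 6.24·(0.632241 + 4.992607 + 5.835949) = 6.24·11.460797 = 71.515372 m
LSR: p² = d² − 2 + 2cos(α−β) + 2d(sin α + sin β) = 36.727724; p = √p² = 6.060340; φ = atan2(−cos α − cos β, d + sin α + sin β) − atan2(−2, p) = 0.044745 rad; t = (φ − α) mod 2π = 5.714118 rad, q = (φ − β) mod 2π = 5.899123 rad → L = 6.24·(5.714118 + 6.060340 + 5.899123) = 6.24·17.673582 = 110.283149 m
RSL: p² = d² − 2 + 2cos(α−β) − 2d(sin α + sin β) = 16.289410; p = √p² = 4.036014; φ = atan2(cos α + cos β, d − sin α − sin β) − atan2(2, p) = -0.066611 rad; t = (α − φ) mod 2π = 0.680423 rad, q = (β − φ) mod 2π = 0.495418 rad → L = 6.24·(0.680423 + 4.036014 + 0.495418) = 6.24·5.211855 = 32.521973 m
RLR: c = (6 − d² + 2cos(α−β) + 2d(sin α − sin β))/8 = -2.115765, |c| > 1 → infeasible
LRL: c = (6 − d² + 2cos(α−β) − 2d(sin α − sin β))/8 = -2.528441, |c| > 1 → infeasible
Shortest: RSL with L = 32.521973 m ≈ 32.5220 m
Convert RSL to answer units (arcs ×180/π): t = 0.680423·180/π = 38.9853°, p = ρ·p = 6.24·4.036014 = 25.1847 m, q = 0.495418·180/π = 28.3853°, L = 32.5220 m.

RSL: t = 38.9853°, p = 25.1847 m, q = 28.3853°, L = 32.5220 m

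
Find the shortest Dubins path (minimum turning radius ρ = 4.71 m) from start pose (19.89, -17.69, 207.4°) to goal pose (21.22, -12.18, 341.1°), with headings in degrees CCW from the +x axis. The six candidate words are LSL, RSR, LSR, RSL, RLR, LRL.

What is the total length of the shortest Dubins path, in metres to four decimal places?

Let ψ = atan2(Δy, Δx) = atan2(5.51, 1.33) = 76.4296° be the start→goal bearing.
Normalize: d = |goal − start| / ρ = 5.668245/4.71 = 1.203449, α = (θ_start − ψ) mod 360° = 130.9704° = 2.285865 rad, β = (θ_goal − ψ) mod 360° = 264.6704° = 4.619371 rad.
Common terms: sin α = 0.755048, cos α = -0.655669, sin β = -0.995677, cos β = -0.092884, cos(α−β) = -0.690882, d² = 1.448290. Work in radians in the unit-radius frame; every candidate has L = ρ·(t + p + q).
LSL: p² = 2 + d² − 2cos(α−β) + 2d(sin α − sin β) = 9.043871; p = √p² = 3.007303; φ = atan2(cos β − cos α, d + sin α − sin β) = 0.188249 rad; t = (φ − α) mod 2π = 4.185569 rad, q = (β − φ) mod 2π = 4.431121 rad → L = 4.71·(4.185569 + 3.007303 + 4.431121) = 4.71·11.623993 = 54.749009 m
RSR: p² = 2 + d² − 2cos(α−β) + 2d(sin β − sin α) = 0.616238; p = √p² = 0.785008; φ = atan2(cos α − cos β, d − sin α + sin β) = -2.342224 rad; t = (α − φ) mod 2π = 4.628089 rad, q = (φ − β) mod 2π = 5.604776 rad → L = 4.71·(4.628089 + 0.785008 + 5.604776) = 4.71·11.017874 = 51.894185 m
LSR: p² = d² − 2 + 2cos(α−β) + 2d(sin α + sin β) = -2.512644 < 0 → infeasible
RSL: p² = d² − 2 + 2cos(α−β) − 2d(sin α + sin β) = -1.354306 < 0 → infeasible
RLR: c = (6 − d² + 2cos(α−β) + 2d(sin α − sin β))/8 = 0.922970; p = 2π − arccos c = 5.888117 rad; φ = atan2(cos α − cos β, d − sin α + sin β) = -2.342224 rad; t = (α − φ + p/2) mod 2π = 1.288962 rad, q = (α − β − t + p) mod 2π = 2.265649 rad → L = 4.71·(1.288962 + 5.888117 + 2.265649) = 4.71·9.442729 = 44.475252 m
LRL: c = (6 − d² + 2cos(α−β) − 2d(sin α − sin β))/8 = -0.130484; p = 2π − arccos c = 4.581532 rad; φ = atan2(cos β − cos α, d + sin α − sin β) = 0.188249 rad; t = (φ − α + p/2) mod 2π = 0.193150 rad, q = (β − α − t + p) mod 2π = 0.438702 rad → L = 4.71·(0.193150 + 4.581532 + 0.438702) = 4.71·5.213384 = 24.555038 m
Shortest: LRL with L = 24.555038 m ≈ 24.5550 m

24.5550 m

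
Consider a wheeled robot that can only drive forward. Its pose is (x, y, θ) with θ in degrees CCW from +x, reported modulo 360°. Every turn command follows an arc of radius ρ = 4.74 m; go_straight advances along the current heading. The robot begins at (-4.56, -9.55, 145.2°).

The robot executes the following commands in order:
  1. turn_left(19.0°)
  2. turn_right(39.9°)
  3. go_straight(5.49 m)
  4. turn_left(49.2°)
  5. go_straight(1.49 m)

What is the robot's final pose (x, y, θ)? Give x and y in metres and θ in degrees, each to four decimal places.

(-16.5530, -0.2492, 173.5000°)

set_pose: (x, y, θ) = (-4.5600, -9.5500, 145.2000°), ρ = 4.74
turn_left(19.0°): centre at ρ to the left, rotate +19.0° → (-5.9746, -8.8813, 164.2000°)
turn_right(39.9°): centre at ρ to the right, rotate −39.9° → (-8.5997, -6.9915, 124.3000°)
go_straight(5.49): x += 5.49·cos θ, y += 5.49·sin θ → (-11.6934, -2.4563, 124.3000°)
turn_left(49.2°): centre at ρ to the left, rotate +49.2° → (-15.0726, -0.4178, 173.5000°)
go_straight(1.49): x += 1.49·cos θ, y += 1.49·sin θ → (-16.5530, -0.2492, 173.5000°)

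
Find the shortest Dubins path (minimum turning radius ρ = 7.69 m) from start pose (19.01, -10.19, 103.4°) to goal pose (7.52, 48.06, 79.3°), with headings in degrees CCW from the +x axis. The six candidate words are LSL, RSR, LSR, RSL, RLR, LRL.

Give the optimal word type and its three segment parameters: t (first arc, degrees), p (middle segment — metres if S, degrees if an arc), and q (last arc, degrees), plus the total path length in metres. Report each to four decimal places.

RSR: t = 1.6839°, p = 56.2112 m, q = 22.4161°, L = 59.4458 m

Let ψ = atan2(Δy, Δx) = atan2(58.25, -11.49) = 101.1585° be the start→goal bearing.
Normalize: d = |goal − start| / ρ = 59.372406/7.69 = 7.720729, α = (θ_start − ψ) mod 360° = 2.2415° = 0.039121 rad, β = (θ_goal − ψ) mod 360° = 338.1415° = 5.901682 rad.
Common terms: sin α = 0.039111, cos α = 0.999235, sin β = -0.372316, cos β = 0.928106, cos(α−β) = 0.912834, d² = 59.609656. Work in radians in the unit-radius frame; every candidate has L = ρ·(t + p + q).
LSL: p² = 2 + d² − 2cos(α−β) + 2d(sin α − sin β) = 66.137024; p = √p² = 8.132467; φ = atan2(cos β − cos α, d + sin α − sin β) = -0.008746 rad; t = (φ − α) mod 2π = 6.235318 rad, q = (β − φ) mod 2π = 5.910428 rad → L = 7.69·(6.235318 + 8.132467 + 5.910428) = 7.69·20.278214 = 155.939462 m
RSR: p² = 2 + d² − 2cos(α−β) + 2d(sin β − sin α) = 53.430952; p = √p² = 7.309648; φ = atan2(cos α − cos β, d − sin α + sin β) = 0.009731 rad; t = (α − φ) mod 2π = 0.029390 rad, q = (φ − β) mod 2π = 0.391234 rad → L = 7.69·(0.029390 + 7.309648 + 0.391234) = 7.69·7.730272 = 59.445794 m
LSR: p² = d² − 2 + 2cos(α−β) + 2d(sin α + sin β) = 54.290154; p = √p² = 7.368185; φ = atan2(−cos α − cos β, d + sin α + sin β) − atan2(−2, p) = 0.009848 rad; t = (φ − α) mod 2π = 6.253912 rad, q = (φ − β) mod 2π = 0.391351 rad → L = 7.69·(6.253912 + 7.368185 + 0.391351) = 7.69·14.013449 = 107.763424 m
RSL: p² = d² − 2 + 2cos(α−β) − 2d(sin α + sin β) = 64.580495; p = √p² = 8.036199; φ = atan2(cos α + cos β, d − sin α − sin β) − atan2(2, p) = -0.009031 rad; t = (α − φ) mod 2π = 0.048153 rad, q = (β − φ) mod 2π = 5.910713 rad → L = 7.69·(0.048153 + 8.036199 + 5.910713) = 7.69·13.995065 = 107.622051 m
RLR: c = (6 − d² + 2cos(α−β) + 2d(sin α − sin β))/8 = -5.678869, |c| > 1 → infeasible
LRL: c = (6 − d² + 2cos(α−β) − 2d(sin α − sin β))/8 = -7.267128, |c| > 1 → infeasible
Shortest: RSR with L = 59.445794 m ≈ 59.4458 m
Convert RSR to answer units (arcs ×180/π): t = 0.029390·180/π = 1.6839°, p = ρ·p = 7.69·7.309648 = 56.2112 m, q = 0.391234·180/π = 22.4161°, L = 59.4458 m.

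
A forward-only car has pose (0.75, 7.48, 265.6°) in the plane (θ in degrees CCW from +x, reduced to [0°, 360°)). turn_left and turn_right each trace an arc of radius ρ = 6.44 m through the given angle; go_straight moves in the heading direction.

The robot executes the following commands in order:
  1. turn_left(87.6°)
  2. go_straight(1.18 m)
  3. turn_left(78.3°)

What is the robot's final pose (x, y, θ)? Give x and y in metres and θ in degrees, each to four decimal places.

set_pose: (x, y, θ) = (0.7500, 7.4800, 265.6000°), ρ = 6.44
turn_left(87.6°): centre at ρ to the left, rotate +87.6° → (6.4085, 0.5912, 353.2000°)
go_straight(1.18): x += 1.18·cos θ, y += 1.18·sin θ → (7.5802, 0.4515, 353.2000°)
turn_left(78.3°): centre at ρ to the left, rotate +78.3° → (14.4499, 4.8028, 431.5000° ≡ 71.5000°)

(14.4499, 4.8028, 71.5000°)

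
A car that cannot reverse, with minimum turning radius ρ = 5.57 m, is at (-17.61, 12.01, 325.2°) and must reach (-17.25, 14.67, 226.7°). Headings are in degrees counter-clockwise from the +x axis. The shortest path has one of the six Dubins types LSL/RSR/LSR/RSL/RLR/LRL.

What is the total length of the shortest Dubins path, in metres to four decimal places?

Let ψ = atan2(Δy, Δx) = atan2(2.66, 0.36) = 82.2925° be the start→goal bearing.
Normalize: d = |goal − start| / ρ = 2.684250/5.57 = 0.481912, α = (θ_start − ψ) mod 360° = 242.9075° = 4.239535 rad, β = (θ_goal − ψ) mod 360° = 144.4075° = 2.520386 rad.
Common terms: sin α = -0.890272, cos α = -0.455429, sin β = 0.582017, cos β = -0.813177, cos(α−β) = -0.147809, d² = 0.232239. Work in radians in the unit-radius frame; every candidate has L = ρ·(t + p + q).
LSL: p² = 2 + d² − 2cos(α−β) + 2d(sin α − sin β) = 1.108830; p = √p² = 1.053010; φ = atan2(cos β − cos α, d + sin α − sin β) = -2.794954 rad; t = (φ − α) mod 2π = 5.531882 rad, q = (β − φ) mod 2π = 5.315340 rad → L = 5.57·(5.531882 + 1.053010 + 5.315340) = 5.57·11.900231 = 66.284289 m
RSR: p² = 2 + d² − 2cos(α−β) + 2d(sin β − sin α) = 3.946886; p = √p² = 1.986677; φ = atan2(cos α − cos β, d − sin α + sin β) = 0.181061 rad; t = (α − φ) mod 2π = 4.058474 rad, q = (φ − β) mod 2π = 3.943861 rad → L = 5.57·(4.058474 + 1.986677 + 3.943861) = 5.57·9.989012 = 55.638795 m
LSR: p² = d² − 2 + 2cos(α−β) + 2d(sin α + sin β) = -2.360484 < 0 → infeasible
RSL: p² = d² − 2 + 2cos(α−β) − 2d(sin α + sin β) = -1.766275 < 0 → infeasible
RLR: c = (6 − d² + 2cos(α−β) + 2d(sin α − sin β))/8 = 0.506639; p = 2π − arccos c = 5.243671 rad; φ = atan2(cos α − cos β, d − sin α + sin β) = 0.181061 rad; t = (α − φ + p/2) mod 2π = 0.397124 rad, q = (α − β − t + p) mod 2π = 0.282511 rad → L = 5.57·(0.397124 + 5.243671 + 0.282511) = 5.57·5.923306 = 32.992817 m
LRL: c = (6 − d² + 2cos(α−β) − 2d(sin α − sin β))/8 = 0.861396; p = 2π − arccos c = 5.750401 rad; φ = atan2(cos β − cos α, d + sin α − sin β) = -2.794954 rad; t = (φ − α + p/2) mod 2π = 2.123897 rad, q = (β − α − t + p) mod 2π = 1.907355 rad → L = 5.57·(2.123897 + 5.750401 + 1.907355) = 5.57·9.781653 = 54.483806 m
Shortest: RLR with L = 32.992817 m ≈ 32.9928 m

32.9928 m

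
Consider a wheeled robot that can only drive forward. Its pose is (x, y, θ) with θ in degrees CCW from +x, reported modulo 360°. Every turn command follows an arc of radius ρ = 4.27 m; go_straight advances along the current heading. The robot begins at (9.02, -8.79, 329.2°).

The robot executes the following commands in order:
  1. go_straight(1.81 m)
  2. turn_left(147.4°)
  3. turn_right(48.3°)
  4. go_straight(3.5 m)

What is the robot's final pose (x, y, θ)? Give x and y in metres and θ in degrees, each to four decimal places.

set_pose: (x, y, θ) = (9.0200, -8.7900, 329.2000°), ρ = 4.27
go_straight(1.81): x += 1.81·cos θ, y += 1.81·sin θ → (10.5747, -9.7168, 329.2000°)
turn_left(147.4°): centre at ρ to the left, rotate +147.4° → (16.5792, -4.1371, 476.6000° ≡ 116.6000°)
turn_right(48.3°): centre at ρ to the right, rotate −48.3° → (16.4298, -0.6464, 68.3000°)
go_straight(3.5): x += 3.5·cos θ, y += 3.5·sin θ → (17.7239, 2.6056, 68.3000°)

(17.7239, 2.6056, 68.3000°)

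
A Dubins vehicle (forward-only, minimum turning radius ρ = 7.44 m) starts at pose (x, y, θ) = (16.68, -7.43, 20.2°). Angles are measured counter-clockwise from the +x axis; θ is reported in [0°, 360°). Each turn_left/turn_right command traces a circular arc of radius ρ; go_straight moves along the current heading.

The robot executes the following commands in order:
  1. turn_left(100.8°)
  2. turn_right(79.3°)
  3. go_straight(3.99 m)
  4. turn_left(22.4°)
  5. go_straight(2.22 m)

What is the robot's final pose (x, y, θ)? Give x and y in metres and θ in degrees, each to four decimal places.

(27.6085, 19.7276, 64.1000°)

set_pose: (x, y, θ) = (16.6800, -7.4300, 20.2000°), ρ = 7.44
turn_left(100.8°): centre at ρ to the left, rotate +100.8° → (20.4883, 3.3843, 121.0000°)
turn_right(79.3°): centre at ρ to the right, rotate −79.3° → (21.9163, 12.7711, 41.7000°)
go_straight(3.99): x += 3.99·cos θ, y += 3.99·sin θ → (24.8954, 15.4254, 41.7000°)
turn_left(22.4°): centre at ρ to the left, rotate +22.4° → (26.6388, 17.7306, 64.1000°)
go_straight(2.22): x += 2.22·cos θ, y += 2.22·sin θ → (27.6085, 19.7276, 64.1000°)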